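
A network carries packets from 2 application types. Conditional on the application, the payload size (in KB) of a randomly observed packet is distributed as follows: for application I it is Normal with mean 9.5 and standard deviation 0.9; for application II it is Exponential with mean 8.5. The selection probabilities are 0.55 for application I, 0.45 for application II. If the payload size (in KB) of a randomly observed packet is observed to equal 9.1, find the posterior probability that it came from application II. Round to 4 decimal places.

Likelihoods f(9.1 | ·): I: 0.401582; II: 0.0403302.
Posterior ∝ prior × likelihood. Numerator for II: 0.45·0.0403302 = 0.0181486.
Normalizing constant: 0.55·0.401582 + 0.45·0.0403302 = 0.239019.
P(II | observation) = 0.0181486 / 0.239019 = 0.0759296.

0.0759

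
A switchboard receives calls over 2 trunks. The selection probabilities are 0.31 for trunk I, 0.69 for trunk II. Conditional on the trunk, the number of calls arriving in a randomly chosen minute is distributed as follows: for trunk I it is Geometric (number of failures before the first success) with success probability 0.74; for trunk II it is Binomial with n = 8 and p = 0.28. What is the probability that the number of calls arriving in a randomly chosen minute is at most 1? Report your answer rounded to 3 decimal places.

0.494

Conditional on each trunk, P(X ≤ 1): I: 0.9324; II: 0.296906.
By total probability, P(X ≤ 1) = 0.31·0.9324 + 0.69·0.296906 = 0.493909.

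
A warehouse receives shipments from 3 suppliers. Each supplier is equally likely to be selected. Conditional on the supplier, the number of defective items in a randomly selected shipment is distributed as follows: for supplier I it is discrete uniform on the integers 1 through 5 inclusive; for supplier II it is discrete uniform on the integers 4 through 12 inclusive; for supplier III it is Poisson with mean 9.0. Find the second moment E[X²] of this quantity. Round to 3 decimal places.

57.222

For each component E[X²] = Var + (mean)², giving I: 11; II: 70.6667; III: 90.
Overall E[X²] = 0.333333·11 + 0.333333·70.6667 + 0.333333·90 = 57.2222.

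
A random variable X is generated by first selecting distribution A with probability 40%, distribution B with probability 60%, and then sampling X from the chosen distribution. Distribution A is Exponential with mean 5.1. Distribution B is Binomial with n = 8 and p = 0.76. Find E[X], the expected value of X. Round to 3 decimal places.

5.688

Component means — A: 5.1; B: 6.08.
E[X] = 0.4·5.1 + 0.6·6.08 = 5.688.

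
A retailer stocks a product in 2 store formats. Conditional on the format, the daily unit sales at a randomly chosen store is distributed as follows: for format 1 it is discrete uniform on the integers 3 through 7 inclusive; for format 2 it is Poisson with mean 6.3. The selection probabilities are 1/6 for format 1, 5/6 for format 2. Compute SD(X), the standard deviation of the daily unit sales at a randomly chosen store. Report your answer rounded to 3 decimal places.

Per component, 1: μ=5, E[X²]=27; 2: μ=6.3, E[X²]=45.99.
E[X] = 0.166667·5 + 0.833333·6.3 = 6.08333.
E[X²] = 0.166667·27 + 0.833333·45.99 = 42.825.
Var(X) = E[X²] − (E[X])² = 42.825 − 37.0069 = 5.81806.
SD(X) = √5.81806 = 2.41206.

2.412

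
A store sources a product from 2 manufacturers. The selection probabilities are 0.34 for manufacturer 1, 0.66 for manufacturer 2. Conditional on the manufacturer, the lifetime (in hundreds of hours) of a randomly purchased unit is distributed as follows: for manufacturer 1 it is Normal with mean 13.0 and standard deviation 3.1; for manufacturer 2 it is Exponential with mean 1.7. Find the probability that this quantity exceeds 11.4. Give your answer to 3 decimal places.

0.238

Conditional on each manufacturer, P(X > 11.4): 1: 0.697118; 2: 0.00122369.
By total probability, P(X > 11.4) = 0.34·0.697118 + 0.66·0.00122369 = 0.237828.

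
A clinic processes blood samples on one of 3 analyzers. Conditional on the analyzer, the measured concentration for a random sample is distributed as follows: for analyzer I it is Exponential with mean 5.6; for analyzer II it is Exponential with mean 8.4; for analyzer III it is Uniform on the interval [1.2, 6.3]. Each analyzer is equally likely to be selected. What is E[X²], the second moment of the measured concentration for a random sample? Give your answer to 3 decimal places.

For each component E[X²] = Var + (mean)², giving I: 62.72; II: 141.12; III: 16.23.
Overall E[X²] = 0.333333·62.72 + 0.333333·141.12 + 0.333333·16.23 = 73.3567.

73.357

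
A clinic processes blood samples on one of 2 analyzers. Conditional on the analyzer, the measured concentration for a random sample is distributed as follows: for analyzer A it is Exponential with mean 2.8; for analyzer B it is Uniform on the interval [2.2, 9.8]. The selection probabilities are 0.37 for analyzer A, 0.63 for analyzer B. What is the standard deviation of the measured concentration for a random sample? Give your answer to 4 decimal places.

2.8845

Per component, A: μ=2.8, E[X²]=15.68; B: μ=6, E[X²]=40.8133.
E[X] = 0.37·2.8 + 0.63·6 = 4.816.
E[X²] = 0.37·15.68 + 0.63·40.8133 = 31.514.
Var(X) = E[X²] − (E[X])² = 31.514 − 23.1939 = 8.32014.
SD(X) = √8.32014 = 2.88447.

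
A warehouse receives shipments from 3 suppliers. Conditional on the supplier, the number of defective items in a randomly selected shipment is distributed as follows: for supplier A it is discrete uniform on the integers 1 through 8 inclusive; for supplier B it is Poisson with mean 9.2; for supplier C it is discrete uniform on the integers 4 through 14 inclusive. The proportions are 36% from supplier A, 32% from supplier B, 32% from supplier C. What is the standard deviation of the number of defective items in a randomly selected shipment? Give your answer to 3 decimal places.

3.594

Per component, A: μ=4.5, E[X²]=25.5; B: μ=9.2, E[X²]=93.84; C: μ=9, E[X²]=91.
E[X] = 0.36·4.5 + 0.32·9.2 + 0.32·9 = 7.444.
E[X²] = 0.36·25.5 + 0.32·93.84 + 0.32·91 = 68.3288.
Var(X) = E[X²] − (E[X])² = 68.3288 − 55.4131 = 12.9157.
SD(X) = √12.9157 = 3.59384.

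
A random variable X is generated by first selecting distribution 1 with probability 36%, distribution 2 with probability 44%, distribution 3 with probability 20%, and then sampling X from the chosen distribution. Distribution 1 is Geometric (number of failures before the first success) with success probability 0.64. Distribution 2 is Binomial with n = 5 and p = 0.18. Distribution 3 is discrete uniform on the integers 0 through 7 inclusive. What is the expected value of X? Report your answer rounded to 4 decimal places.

Component means — 1: 0.5625; 2: 0.9; 3: 3.5.
E[X] = 0.36·0.5625 + 0.44·0.9 + 0.2·3.5 = 1.2985.

1.2985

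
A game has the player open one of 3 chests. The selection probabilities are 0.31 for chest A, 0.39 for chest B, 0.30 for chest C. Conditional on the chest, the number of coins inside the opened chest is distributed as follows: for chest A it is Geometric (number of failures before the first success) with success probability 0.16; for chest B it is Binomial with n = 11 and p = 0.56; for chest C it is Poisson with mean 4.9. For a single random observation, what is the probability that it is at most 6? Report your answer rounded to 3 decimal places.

0.676

Conditional on each chest, P(X ≤ 6): A: 0.70491; B: 0.576391; C: 0.776655.
By total probability, P(X ≤ 6) = 0.31·0.70491 + 0.39·0.576391 + 0.3·0.776655 = 0.676311.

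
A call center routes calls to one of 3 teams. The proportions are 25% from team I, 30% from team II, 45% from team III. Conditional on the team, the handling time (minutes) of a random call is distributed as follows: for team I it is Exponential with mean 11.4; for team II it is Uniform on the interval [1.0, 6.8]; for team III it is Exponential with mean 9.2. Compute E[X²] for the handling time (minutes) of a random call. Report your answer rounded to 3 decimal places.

146.560

For each component E[X²] = Var + (mean)², giving I: 259.92; II: 18.0133; III: 169.28.
Overall E[X²] = 0.25·259.92 + 0.3·18.0133 + 0.45·169.28 = 146.56.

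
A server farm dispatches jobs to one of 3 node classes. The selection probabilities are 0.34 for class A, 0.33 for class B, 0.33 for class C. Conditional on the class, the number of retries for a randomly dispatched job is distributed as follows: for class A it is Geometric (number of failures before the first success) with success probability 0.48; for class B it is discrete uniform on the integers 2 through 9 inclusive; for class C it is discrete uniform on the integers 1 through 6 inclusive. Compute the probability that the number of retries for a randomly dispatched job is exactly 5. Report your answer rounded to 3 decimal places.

Conditional on each class, P(X = 5): A: 0.0182498; B: 0.125; C: 0.166667.
By total probability, P(X = 5) = 0.34·0.0182498 + 0.33·0.125 + 0.33·0.166667 = 0.102455.

0.102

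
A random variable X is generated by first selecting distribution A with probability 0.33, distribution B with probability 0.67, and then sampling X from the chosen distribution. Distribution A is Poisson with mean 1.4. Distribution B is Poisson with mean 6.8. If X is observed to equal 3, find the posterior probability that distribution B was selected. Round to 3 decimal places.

0.512

Likelihoods P(X=3 | ·): A: 0.112777; B: 0.0583678.
Posterior ∝ prior × likelihood. Numerator for B: 0.67·0.0583678 = 0.0391064.
Normalizing constant: 0.33·0.112777 + 0.67·0.0583678 = 0.0763228.
P(B | observation) = 0.0391064 / 0.0763228 = 0.512382.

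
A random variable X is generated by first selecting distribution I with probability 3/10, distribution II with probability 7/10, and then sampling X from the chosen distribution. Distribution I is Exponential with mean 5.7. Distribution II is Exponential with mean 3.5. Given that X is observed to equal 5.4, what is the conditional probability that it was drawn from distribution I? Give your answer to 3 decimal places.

0.323

Likelihoods f(5.4 | ·): I: 0.0680281; II: 0.061077.
Posterior ∝ prior × likelihood. Numerator for I: 0.3·0.0680281 = 0.0204084.
Normalizing constant: 0.3·0.0680281 + 0.7·0.061077 = 0.0631623.
P(I | observation) = 0.0204084 / 0.0631623 = 0.323111.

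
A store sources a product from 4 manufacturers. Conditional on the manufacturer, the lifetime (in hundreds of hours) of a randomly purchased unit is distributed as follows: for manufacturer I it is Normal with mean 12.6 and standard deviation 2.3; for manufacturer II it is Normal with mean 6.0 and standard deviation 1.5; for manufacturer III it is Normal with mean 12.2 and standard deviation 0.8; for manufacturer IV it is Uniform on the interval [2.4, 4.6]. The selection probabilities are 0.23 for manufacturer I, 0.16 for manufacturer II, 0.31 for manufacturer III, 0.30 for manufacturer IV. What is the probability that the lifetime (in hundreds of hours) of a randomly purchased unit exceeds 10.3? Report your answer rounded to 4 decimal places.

0.5011

Conditional on each manufacturer, P(X > 10.3): I: 0.841345; II: 0.0020741; III: 0.991226; IV: 0.
By total probability, P(X > 10.3) = 0.23·0.841345 + 0.16·0.0020741 + 0.31·0.991226 + 0.3·0 = 0.501121.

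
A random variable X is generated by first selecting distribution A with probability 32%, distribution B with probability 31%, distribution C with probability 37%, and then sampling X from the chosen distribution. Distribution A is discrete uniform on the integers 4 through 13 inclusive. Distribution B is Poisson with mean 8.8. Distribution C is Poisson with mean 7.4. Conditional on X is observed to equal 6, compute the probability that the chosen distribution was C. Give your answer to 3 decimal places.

Likelihoods P(X=6 | ·): A: 0.1; B: 0.0972237; C: 0.139405.
Posterior ∝ prior × likelihood. Numerator for C: 0.37·0.139405 = 0.0515799.
Normalizing constant: 0.32·0.1 + 0.31·0.0972237 + 0.37·0.139405 = 0.113719.
P(C | observation) = 0.0515799 / 0.113719 = 0.453572.

0.454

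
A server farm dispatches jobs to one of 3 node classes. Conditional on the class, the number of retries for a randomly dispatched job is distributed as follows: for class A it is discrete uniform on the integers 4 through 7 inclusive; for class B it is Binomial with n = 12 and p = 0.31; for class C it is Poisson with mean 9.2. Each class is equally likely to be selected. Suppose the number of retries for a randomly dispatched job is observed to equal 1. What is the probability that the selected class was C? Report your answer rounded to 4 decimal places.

0.0146

Likelihoods P(X=1 | ·): A: 0; B: 0.0627889; C: 0.000929562.
Posterior ∝ prior × likelihood. Numerator for C: 0.333333·0.000929562 = 0.000309854.
Normalizing constant: 0.333333·0 + 0.333333·0.0627889 + 0.333333·0.000929562 = 0.0212395.
P(C | observation) = 0.000309854 / 0.0212395 = 0.0145886.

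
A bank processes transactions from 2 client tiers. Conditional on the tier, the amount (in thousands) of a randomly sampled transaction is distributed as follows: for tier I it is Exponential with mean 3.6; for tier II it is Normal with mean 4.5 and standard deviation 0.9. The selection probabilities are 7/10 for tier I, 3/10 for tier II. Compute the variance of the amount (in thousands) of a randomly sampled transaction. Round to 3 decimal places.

Per component, I: μ=3.6, E[X²]=25.92; II: μ=4.5, E[X²]=21.06.
E[X] = 0.7·3.6 + 0.3·4.5 = 3.87.
E[X²] = 0.7·25.92 + 0.3·21.06 = 24.462.
Var(X) = E[X²] − (E[X])² = 24.462 − 14.9769 = 9.4851.

9.485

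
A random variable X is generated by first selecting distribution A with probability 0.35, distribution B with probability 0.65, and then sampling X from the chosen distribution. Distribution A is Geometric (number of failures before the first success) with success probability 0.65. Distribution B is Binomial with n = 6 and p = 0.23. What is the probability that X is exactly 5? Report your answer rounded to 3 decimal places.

Conditional on each component, P(X = 5): A: 0.00341392; B: 0.00297359.
By total probability, P(X = 5) = 0.35·0.00341392 + 0.65·0.00297359 = 0.00312771.

0.003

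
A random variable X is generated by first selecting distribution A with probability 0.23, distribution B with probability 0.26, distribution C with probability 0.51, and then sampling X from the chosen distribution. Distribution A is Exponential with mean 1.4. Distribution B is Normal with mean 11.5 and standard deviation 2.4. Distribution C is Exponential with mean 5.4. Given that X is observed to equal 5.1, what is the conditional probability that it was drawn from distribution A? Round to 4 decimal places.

Likelihoods f(5.1 | ·): A: 0.0186982; B: 0.00474833; C: 0.0720177.
Posterior ∝ prior × likelihood. Numerator for A: 0.23·0.0186982 = 0.00430058.
Normalizing constant: 0.23·0.0186982 + 0.26·0.00474833 + 0.51·0.0720177 = 0.0422642.
P(A | observation) = 0.00430058 / 0.0422642 = 0.101755.

0.1018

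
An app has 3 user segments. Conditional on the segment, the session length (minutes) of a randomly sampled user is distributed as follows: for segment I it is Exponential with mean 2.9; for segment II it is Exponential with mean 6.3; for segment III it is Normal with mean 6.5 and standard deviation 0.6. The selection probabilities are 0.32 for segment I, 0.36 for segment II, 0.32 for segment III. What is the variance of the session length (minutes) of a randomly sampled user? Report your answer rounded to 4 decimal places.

19.7582

Per component, I: μ=2.9, E[X²]=16.82; II: μ=6.3, E[X²]=79.38; III: μ=6.5, E[X²]=42.61.
E[X] = 0.32·2.9 + 0.36·6.3 + 0.32·6.5 = 5.276.
E[X²] = 0.32·16.82 + 0.36·79.38 + 0.32·42.61 = 47.5944.
Var(X) = E[X²] − (E[X])² = 47.5944 − 27.8362 = 19.7582.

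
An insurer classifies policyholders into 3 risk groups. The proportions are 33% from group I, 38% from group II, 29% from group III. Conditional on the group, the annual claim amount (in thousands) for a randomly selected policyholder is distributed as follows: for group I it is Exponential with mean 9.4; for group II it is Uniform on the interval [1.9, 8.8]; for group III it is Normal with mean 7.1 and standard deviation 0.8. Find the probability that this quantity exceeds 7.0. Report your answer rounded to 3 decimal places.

Conditional on each group, P(X > 7.0): I: 0.474886; II: 0.26087; III: 0.549738.
By total probability, P(X > 7.0) = 0.33·0.474886 + 0.38·0.26087 + 0.29·0.549738 = 0.415267.

0.415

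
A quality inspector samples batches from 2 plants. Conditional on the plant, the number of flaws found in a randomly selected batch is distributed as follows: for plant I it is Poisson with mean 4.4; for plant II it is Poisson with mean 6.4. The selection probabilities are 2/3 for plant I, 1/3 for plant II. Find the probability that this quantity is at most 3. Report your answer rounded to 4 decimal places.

0.2793

Conditional on each plant, P(X ≤ 3): I: 0.359448; II: 0.118919.
By total probability, P(X ≤ 3) = 0.666667·0.359448 + 0.333333·0.118919 = 0.279271.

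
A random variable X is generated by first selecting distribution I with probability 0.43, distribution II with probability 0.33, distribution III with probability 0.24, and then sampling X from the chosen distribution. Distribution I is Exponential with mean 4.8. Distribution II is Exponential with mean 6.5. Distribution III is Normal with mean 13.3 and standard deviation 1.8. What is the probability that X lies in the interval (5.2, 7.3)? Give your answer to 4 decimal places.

Conditional on each component, P(5.2 < X < 7.3): I: 0.119936; II: 0.124052; III: 0.000425663.
By total probability, P(5.2 < X < 7.3) = 0.43·0.119936 + 0.33·0.124052 + 0.24·0.000425663 = 0.0926115.

0.0926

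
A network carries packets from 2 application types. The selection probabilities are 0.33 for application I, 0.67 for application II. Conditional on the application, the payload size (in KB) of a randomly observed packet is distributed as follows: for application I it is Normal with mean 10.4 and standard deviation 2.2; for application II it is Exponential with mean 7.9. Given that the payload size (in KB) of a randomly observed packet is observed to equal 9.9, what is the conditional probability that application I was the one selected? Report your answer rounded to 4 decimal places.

0.7065

Likelihoods f(9.9 | ·): I: 0.176714; II: 0.0361518.
Posterior ∝ prior × likelihood. Numerator for I: 0.33·0.176714 = 0.0583156.
Normalizing constant: 0.33·0.176714 + 0.67·0.0361518 = 0.0825374.
P(I | observation) = 0.0583156 / 0.0825374 = 0.706536.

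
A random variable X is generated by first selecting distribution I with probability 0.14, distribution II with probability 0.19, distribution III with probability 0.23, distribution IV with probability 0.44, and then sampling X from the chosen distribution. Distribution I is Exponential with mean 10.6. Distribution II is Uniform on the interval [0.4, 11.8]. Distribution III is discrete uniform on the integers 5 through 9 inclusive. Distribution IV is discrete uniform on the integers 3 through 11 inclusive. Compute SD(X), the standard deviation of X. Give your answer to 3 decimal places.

Per component, I: μ=10.6, E[X²]=224.72; II: μ=6.1, E[X²]=48.04; III: μ=7, E[X²]=51; IV: μ=7, E[X²]=55.6667.
E[X] = 0.14·10.6 + 0.19·6.1 + 0.23·7 + 0.44·7 = 7.333.
E[X²] = 0.14·224.72 + 0.19·48.04 + 0.23·51 + 0.44·55.6667 = 76.8117.
Var(X) = E[X²] − (E[X])² = 76.8117 − 53.7729 = 23.0388.
SD(X) = √23.0388 = 4.79988.

4.800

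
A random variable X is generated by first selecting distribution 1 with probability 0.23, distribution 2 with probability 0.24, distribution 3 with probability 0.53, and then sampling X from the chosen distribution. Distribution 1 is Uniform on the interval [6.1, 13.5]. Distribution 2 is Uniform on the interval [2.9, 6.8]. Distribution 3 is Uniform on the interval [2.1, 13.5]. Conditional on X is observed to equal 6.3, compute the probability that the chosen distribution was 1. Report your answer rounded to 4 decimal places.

Likelihoods f(6.3 | ·): 1: 0.135135; 2: 0.25641; 3: 0.0877193.
Posterior ∝ prior × likelihood. Numerator for 1: 0.23·0.135135 = 0.0310811.
Normalizing constant: 0.23·0.135135 + 0.24·0.25641 + 0.53·0.0877193 = 0.139111.
P(1 | observation) = 0.0310811 / 0.139111 = 0.223427.

0.2234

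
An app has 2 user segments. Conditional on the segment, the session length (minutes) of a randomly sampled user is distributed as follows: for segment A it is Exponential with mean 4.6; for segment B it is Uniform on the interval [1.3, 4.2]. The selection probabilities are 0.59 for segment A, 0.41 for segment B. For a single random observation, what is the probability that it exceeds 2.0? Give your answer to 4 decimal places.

0.6930

Conditional on each segment, P(X > 2.0): A: 0.647405; B: 0.758621.
By total probability, P(X > 2.0) = 0.59·0.647405 + 0.41·0.758621 = 0.693004.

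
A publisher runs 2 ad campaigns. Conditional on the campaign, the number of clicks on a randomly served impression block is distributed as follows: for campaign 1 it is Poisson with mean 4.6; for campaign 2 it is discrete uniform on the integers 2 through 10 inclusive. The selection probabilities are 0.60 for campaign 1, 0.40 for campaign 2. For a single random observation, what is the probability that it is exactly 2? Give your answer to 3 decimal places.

Conditional on each campaign, P(X = 2): 1: 0.106348; 2: 0.111111.
By total probability, P(X = 2) = 0.6·0.106348 + 0.4·0.111111 = 0.108253.

0.108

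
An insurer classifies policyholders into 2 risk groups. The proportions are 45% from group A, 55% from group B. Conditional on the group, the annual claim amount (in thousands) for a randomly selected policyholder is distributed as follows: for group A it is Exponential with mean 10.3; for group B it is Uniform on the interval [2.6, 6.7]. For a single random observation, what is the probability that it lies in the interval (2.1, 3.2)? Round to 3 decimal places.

0.118

Conditional on each group, P(2.1 < X < 3.2): A: 0.0826087; B: 0.146341.
By total probability, P(2.1 < X < 3.2) = 0.45·0.0826087 + 0.55·0.146341 = 0.117662.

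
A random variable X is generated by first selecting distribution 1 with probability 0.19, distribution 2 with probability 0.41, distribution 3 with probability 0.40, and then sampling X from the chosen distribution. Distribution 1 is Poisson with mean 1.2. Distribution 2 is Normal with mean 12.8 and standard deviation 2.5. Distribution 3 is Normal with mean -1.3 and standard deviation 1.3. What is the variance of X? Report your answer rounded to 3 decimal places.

Per component, 1: μ=1.2, E[X²]=2.64; 2: μ=12.8, E[X²]=170.09; 3: μ=-1.3, E[X²]=3.38.
E[X] = 0.19·1.2 + 0.41·12.8 + 0.4·-1.3 = 4.956.
E[X²] = 0.19·2.64 + 0.41·170.09 + 0.4·3.38 = 71.5905.
Var(X) = E[X²] − (E[X])² = 71.5905 − 24.5619 = 47.0286.

47.029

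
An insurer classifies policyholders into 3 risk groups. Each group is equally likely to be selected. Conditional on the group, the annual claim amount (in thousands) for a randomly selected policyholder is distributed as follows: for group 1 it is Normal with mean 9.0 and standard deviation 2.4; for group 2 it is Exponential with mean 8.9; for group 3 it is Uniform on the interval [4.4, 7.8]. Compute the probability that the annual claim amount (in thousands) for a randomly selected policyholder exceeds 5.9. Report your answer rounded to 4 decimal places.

Conditional on each group, P(X > 5.9): 1: 0.901764; 2: 0.515344; 3: 0.558824.
By total probability, P(X > 5.9) = 0.333333·0.901764 + 0.333333·0.515344 + 0.333333·0.558824 = 0.658644.

0.6586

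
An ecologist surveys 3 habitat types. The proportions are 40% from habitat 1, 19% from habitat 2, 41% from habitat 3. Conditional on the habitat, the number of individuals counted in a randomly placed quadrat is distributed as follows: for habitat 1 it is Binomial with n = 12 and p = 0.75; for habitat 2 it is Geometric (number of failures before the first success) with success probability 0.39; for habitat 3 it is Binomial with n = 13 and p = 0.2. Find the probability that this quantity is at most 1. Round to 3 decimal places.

Conditional on each habitat, P(X ≤ 1): 1: 2.20537e-06; 2: 0.6279; 3: 0.233646.
By total probability, P(X ≤ 1) = 0.4·2.20537e-06 + 0.19·0.6279 + 0.41·0.233646 = 0.215097.

0.215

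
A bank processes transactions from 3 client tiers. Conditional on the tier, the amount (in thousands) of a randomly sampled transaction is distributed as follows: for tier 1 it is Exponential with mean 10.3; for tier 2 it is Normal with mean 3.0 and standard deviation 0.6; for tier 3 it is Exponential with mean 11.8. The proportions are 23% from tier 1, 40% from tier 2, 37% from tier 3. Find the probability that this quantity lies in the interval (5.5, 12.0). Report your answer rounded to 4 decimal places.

Conditional on each tier, P(5.5 < X < 12.0): 1: 0.274359; 2: 1.54543e-05; 3: 0.265747.
By total probability, P(5.5 < X < 12.0) = 0.23·0.274359 + 0.4·1.54543e-05 + 0.37·0.265747 = 0.161435.

0.1614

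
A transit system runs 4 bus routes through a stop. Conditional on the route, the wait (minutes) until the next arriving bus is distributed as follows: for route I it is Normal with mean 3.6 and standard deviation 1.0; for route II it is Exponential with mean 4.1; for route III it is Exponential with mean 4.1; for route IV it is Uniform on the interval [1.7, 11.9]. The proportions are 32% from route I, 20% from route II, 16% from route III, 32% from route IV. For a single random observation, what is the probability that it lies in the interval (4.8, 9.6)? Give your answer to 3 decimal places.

Conditional on each route, P(4.8 < X < 9.6): I: 0.11507; II: 0.213953; III: 0.213953; IV: 0.470588.
By total probability, P(4.8 < X < 9.6) = 0.32·0.11507 + 0.2·0.213953 + 0.16·0.213953 + 0.32·0.470588 = 0.264434.

0.264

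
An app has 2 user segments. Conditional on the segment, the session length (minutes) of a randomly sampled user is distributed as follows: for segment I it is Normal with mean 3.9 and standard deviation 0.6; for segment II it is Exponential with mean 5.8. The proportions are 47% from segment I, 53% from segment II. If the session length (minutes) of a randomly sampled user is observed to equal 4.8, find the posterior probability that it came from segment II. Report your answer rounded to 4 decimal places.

Likelihoods f(4.8 | ·): I: 0.215863; II: 0.0753626.
Posterior ∝ prior × likelihood. Numerator for II: 0.53·0.0753626 = 0.0399422.
Normalizing constant: 0.47·0.215863 + 0.53·0.0753626 = 0.141398.
P(II | observation) = 0.0399422 / 0.141398 = 0.282481.

0.2825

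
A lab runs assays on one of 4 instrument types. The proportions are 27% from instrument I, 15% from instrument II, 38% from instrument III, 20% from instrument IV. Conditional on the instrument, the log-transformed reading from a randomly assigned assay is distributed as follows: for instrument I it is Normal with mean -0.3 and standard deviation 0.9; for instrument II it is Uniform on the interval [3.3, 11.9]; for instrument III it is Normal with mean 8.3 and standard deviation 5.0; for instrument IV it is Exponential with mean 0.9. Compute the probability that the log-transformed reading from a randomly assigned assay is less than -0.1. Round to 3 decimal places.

0.176

Conditional on each instrument, P(X < -0.1): I: 0.58793; II: 0; III: 0.0464787; IV: 0.
By total probability, P(X < -0.1) = 0.27·0.58793 + 0.15·0 + 0.38·0.0464787 + 0.2·0 = 0.176403.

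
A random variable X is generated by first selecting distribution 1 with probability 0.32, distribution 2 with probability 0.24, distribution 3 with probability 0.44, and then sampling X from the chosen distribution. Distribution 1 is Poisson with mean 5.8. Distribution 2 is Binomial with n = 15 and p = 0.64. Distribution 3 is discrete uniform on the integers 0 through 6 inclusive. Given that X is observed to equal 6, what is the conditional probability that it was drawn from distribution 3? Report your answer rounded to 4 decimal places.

0.5133

Likelihoods P(X=6 | ·): 1: 0.160076; 2: 0.0349306; 3: 0.142857.
Posterior ∝ prior × likelihood. Numerator for 3: 0.44·0.142857 = 0.0628571.
Normalizing constant: 0.32·0.160076 + 0.24·0.0349306 + 0.44·0.142857 = 0.122465.
P(3 | observation) = 0.0628571 / 0.122465 = 0.513266.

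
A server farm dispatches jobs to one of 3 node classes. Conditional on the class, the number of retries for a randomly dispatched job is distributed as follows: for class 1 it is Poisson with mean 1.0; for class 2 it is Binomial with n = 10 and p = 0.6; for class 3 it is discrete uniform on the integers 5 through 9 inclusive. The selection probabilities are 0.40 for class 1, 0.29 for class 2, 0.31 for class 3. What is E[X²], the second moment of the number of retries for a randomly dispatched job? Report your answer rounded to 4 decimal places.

For each component E[X²] = Var + (mean)², giving 1: 2; 2: 38.4; 3: 51.
Overall E[X²] = 0.4·2 + 0.29·38.4 + 0.31·51 = 27.746.

27.7460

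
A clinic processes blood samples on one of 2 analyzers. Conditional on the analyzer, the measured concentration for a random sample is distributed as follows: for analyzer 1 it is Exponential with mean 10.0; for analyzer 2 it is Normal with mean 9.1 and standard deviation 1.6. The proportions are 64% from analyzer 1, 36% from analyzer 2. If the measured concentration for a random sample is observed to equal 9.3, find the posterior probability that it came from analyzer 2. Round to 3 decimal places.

Likelihoods f(9.3 | ·): 1: 0.0394554; 2: 0.247399.
Posterior ∝ prior × likelihood. Numerator for 2: 0.36·0.247399 = 0.0890635.
Normalizing constant: 0.64·0.0394554 + 0.36·0.247399 = 0.114315.
P(2 | observation) = 0.0890635 / 0.114315 = 0.779106.

0.779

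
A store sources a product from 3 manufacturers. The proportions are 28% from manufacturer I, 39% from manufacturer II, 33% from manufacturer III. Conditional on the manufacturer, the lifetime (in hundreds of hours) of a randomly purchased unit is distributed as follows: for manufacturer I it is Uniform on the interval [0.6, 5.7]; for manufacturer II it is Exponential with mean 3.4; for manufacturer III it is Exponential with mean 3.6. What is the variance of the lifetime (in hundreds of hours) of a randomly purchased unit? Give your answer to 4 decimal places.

Per component, I: μ=3.15, E[X²]=12.09; II: μ=3.4, E[X²]=23.12; III: μ=3.6, E[X²]=25.92.
E[X] = 0.28·3.15 + 0.39·3.4 + 0.33·3.6 = 3.396.
E[X²] = 0.28·12.09 + 0.39·23.12 + 0.33·25.92 = 20.9556.
Var(X) = E[X²] − (E[X])² = 20.9556 − 11.5328 = 9.42278.

9.4228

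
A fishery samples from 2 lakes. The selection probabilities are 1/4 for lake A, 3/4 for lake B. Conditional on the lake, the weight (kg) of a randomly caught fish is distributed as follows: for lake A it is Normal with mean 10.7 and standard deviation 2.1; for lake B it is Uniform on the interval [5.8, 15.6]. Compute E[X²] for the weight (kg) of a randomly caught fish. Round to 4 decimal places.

121.5950

For each component E[X²] = Var + (mean)², giving A: 118.9; B: 122.493.
Overall E[X²] = 0.25·118.9 + 0.75·122.493 = 121.595.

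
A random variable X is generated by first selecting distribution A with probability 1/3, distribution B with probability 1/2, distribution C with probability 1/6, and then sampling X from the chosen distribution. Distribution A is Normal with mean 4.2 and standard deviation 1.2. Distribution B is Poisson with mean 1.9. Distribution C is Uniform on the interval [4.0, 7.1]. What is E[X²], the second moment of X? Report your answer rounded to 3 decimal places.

14.382

For each component E[X²] = Var + (mean)², giving A: 19.08; B: 5.51; C: 31.6033.
Overall E[X²] = 0.333333·19.08 + 0.5·5.51 + 0.166667·31.6033 = 14.3822.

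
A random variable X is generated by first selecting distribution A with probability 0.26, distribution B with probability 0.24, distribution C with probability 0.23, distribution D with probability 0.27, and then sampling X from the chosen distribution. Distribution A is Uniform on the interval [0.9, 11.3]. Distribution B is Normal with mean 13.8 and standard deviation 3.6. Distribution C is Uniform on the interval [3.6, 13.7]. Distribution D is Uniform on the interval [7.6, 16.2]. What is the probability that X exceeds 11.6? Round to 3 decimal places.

Conditional on each component, P(X > 11.6): A: 0; B: 0.729437; C: 0.207921; D: 0.534884.
By total probability, P(X > 11.6) = 0.26·0 + 0.24·0.729437 + 0.23·0.207921 + 0.27·0.534884 = 0.367305.

0.367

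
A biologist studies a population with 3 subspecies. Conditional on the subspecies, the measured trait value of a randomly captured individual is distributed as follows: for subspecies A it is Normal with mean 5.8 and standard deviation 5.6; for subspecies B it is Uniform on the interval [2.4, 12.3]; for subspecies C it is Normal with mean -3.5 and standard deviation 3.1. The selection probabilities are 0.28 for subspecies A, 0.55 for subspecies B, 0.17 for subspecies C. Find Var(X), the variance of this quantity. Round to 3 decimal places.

Per component, A: μ=5.8, E[X²]=65; B: μ=7.35, E[X²]=62.19; C: μ=-3.5, E[X²]=21.86.
E[X] = 0.28·5.8 + 0.55·7.35 + 0.17·-3.5 = 5.0715.
E[X²] = 0.28·65 + 0.55·62.19 + 0.17·21.86 = 56.1207.
Var(X) = E[X²] − (E[X])² = 56.1207 − 25.7201 = 30.4006.

30.401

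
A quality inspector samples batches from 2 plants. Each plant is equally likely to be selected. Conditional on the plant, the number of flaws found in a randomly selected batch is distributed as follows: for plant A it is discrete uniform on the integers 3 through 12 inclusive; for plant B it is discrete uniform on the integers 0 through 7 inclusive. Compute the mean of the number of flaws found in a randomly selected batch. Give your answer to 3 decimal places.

5.500

Component means — A: 7.5; B: 3.5.
E[X] = 0.5·7.5 + 0.5·3.5 = 5.5.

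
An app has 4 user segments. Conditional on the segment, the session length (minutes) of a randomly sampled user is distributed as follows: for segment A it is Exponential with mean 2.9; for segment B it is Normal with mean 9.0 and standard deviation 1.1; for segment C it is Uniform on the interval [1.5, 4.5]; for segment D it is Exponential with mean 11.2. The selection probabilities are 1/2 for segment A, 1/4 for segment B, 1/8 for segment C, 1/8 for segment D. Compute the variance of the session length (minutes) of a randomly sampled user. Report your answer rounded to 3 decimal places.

Per component, A: μ=2.9, E[X²]=16.82; B: μ=9, E[X²]=82.21; C: μ=3, E[X²]=9.75; D: μ=11.2, E[X²]=250.88.
E[X] = 0.5·2.9 + 0.25·9 + 0.125·3 + 0.125·11.2 = 5.475.
E[X²] = 0.5·16.82 + 0.25·82.21 + 0.125·9.75 + 0.125·250.88 = 61.5412.
Var(X) = E[X²] − (E[X])² = 61.5412 − 29.9756 = 31.5656.

31.566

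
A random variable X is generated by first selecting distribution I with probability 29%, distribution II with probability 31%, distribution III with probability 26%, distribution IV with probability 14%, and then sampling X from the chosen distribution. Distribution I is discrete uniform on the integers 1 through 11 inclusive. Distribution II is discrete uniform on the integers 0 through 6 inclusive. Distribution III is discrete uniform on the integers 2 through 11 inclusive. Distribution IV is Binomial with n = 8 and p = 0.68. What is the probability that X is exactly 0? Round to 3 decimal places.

0.044

Conditional on each component, P(X = 0): I: 0; II: 0.142857; III: 0; IV: 0.000109951.
By total probability, P(X = 0) = 0.29·0 + 0.31·0.142857 + 0.26·0 + 0.14·0.000109951 = 0.0443011.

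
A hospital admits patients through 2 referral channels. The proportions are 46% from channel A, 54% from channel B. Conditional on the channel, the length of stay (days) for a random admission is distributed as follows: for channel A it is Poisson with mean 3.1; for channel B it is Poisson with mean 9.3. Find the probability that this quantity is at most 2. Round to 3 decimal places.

Conditional on each channel, P(X ≤ 2): A: 0.401163; B: 0.00489531.
By total probability, P(X ≤ 2) = 0.46·0.401163 + 0.54·0.00489531 = 0.187179.

0.187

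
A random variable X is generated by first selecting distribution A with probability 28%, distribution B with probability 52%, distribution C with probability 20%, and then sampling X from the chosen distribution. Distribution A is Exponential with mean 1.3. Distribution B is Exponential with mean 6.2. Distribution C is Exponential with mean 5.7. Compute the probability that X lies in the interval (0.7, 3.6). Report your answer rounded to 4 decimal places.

0.3899

Conditional on each component, P(0.7 < X < 3.6): A: 0.520935; B: 0.3337; C: 0.352683.
By total probability, P(0.7 < X < 3.6) = 0.28·0.520935 + 0.52·0.3337 + 0.2·0.352683 = 0.389922.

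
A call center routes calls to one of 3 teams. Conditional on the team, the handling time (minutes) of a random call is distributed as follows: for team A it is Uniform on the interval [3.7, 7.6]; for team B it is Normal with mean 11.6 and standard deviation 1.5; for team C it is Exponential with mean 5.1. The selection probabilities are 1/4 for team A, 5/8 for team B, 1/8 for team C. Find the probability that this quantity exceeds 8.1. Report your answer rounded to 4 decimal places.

Conditional on each team, P(X > 8.1): A: 0; B: 0.990185; C: 0.204286.
By total probability, P(X > 8.1) = 0.25·0 + 0.625·0.990185 + 0.125·0.204286 = 0.644401.

0.6444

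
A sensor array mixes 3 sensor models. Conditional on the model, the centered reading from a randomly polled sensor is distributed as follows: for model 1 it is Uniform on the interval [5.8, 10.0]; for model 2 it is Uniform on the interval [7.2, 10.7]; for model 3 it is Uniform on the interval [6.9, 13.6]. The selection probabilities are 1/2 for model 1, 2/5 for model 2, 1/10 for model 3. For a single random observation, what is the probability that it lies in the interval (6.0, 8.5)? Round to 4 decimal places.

Conditional on each model, P(6.0 < X < 8.5): 1: 0.595238; 2: 0.371429; 3: 0.238806.
By total probability, P(6.0 < X < 8.5) = 0.5·0.595238 + 0.4·0.371429 + 0.1·0.238806 = 0.470071.

0.4701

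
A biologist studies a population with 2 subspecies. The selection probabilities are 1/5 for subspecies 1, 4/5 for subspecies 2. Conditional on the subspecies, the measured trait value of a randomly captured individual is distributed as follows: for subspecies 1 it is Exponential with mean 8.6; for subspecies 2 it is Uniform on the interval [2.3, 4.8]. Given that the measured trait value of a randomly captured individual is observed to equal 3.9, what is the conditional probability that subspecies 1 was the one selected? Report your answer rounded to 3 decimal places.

0.044

Likelihoods f(3.9 | ·): 1: 0.0738846; 2: 0.4.
Posterior ∝ prior × likelihood. Numerator for 1: 0.2·0.0738846 = 0.0147769.
Normalizing constant: 0.2·0.0738846 + 0.8·0.4 = 0.334777.
P(1 | observation) = 0.0147769 / 0.334777 = 0.0441396.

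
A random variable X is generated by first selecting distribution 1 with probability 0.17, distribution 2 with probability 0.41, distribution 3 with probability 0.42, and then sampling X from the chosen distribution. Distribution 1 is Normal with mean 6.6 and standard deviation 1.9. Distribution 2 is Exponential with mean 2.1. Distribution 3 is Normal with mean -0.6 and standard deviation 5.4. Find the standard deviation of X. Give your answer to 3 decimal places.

Per component, 1: μ=6.6, E[X²]=47.17; 2: μ=2.1, E[X²]=8.82; 3: μ=-0.6, E[X²]=29.52.
E[X] = 0.17·6.6 + 0.41·2.1 + 0.42·-0.6 = 1.731.
E[X²] = 0.17·47.17 + 0.41·8.82 + 0.42·29.52 = 24.0335.
Var(X) = E[X²] − (E[X])² = 24.0335 − 2.99636 = 21.0371.
SD(X) = √21.0371 = 4.58663.

4.587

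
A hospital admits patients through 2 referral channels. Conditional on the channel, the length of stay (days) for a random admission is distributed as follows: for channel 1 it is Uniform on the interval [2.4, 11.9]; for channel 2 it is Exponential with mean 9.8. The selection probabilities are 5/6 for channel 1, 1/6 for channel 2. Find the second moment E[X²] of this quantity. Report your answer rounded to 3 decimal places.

80.883

For each component E[X²] = Var + (mean)², giving 1: 58.6433; 2: 192.08.
Overall E[X²] = 0.833333·58.6433 + 0.166667·192.08 = 80.8828.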